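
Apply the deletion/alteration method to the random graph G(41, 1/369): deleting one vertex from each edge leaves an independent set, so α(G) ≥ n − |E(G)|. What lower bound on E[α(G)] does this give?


E[|E(G)|] = C(41, 2)·p = 820 · (1/369) = 20/9.
E[α(G)] ≥ n − E[|E(G)|] = 41 − 20/9 = 349/9.
Numerically: ≈ 38.777778.
(This is only a lower bound; the true E[α(G)] may be larger.)

E[α(G)] ≥ 349/9 ≈ 38.777778.


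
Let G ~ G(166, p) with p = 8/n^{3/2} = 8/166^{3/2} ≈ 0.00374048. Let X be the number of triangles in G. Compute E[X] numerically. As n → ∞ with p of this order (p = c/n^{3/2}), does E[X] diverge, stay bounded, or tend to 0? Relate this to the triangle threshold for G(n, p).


Number of potential triangles: C(166, 3) = 748660.
Each occurs with probability p³ ≈ (0.00374048)³ ≈ 5.23339560e-08.
By linearity: E[X] = C(166, 3)·p³ ≈ 748660 · 5.23339560e-08 ≈ 0.039180.
Since α = 3/2 > 1, p = c/n^{3/2} = o(1/n) is below the triangle threshold p ~ 1/n. Asymptotically E[X] ~ (c³/6)·n^{3(1−α)} = (8³/6)·n^{-1.5} → 0, so by Markov's inequality G has no triangles w.h.p.

E[X] ≈ 0.039180; in regime p = Θ(1/n^{3/2}) E[X] tends to 0 (below the triangle threshold p ~ 1/n).


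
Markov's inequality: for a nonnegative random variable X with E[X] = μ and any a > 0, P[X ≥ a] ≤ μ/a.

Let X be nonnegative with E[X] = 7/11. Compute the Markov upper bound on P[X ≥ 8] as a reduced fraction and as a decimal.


μ = E[X] = 7/11, a = 8.
Markov: P[X ≥ 8] ≤ μ/a = (7/11)/8 = 7/88.
Numerically: ≈ 0.0795.
(Since a = 8 > μ = 0.6364, the bound 7/88 is < 1 and informative.)

P[X ≥ 8] ≤ 7/88 ≈ 0.0795.


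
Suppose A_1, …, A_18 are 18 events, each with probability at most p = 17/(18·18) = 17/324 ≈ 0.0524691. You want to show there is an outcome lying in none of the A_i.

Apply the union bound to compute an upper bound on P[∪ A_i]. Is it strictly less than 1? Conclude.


Union bound: P[∪_{i=1}^{18} A_i] ≤ Σ_i P[A_i] ≤ 18·p = 18·(17/324) = 17/18.
Numerically: 17/18 ≈ 0.9444444.
Is 17/18 < 1? YES.
Since P[∪ A_i] ≤ 17/18 < 1, the complement has P[∩ A_i^c] ≥ 1 − 17/18 = 1/18 > 0, so some outcome avoids every A_i.

18·p = 17/18 ≈ 0.9444444; existence CERTIFIED by the union bound.


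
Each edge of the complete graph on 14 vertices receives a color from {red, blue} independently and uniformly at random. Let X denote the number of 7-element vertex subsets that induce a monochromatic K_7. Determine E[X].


Let X = Σ_S X_S over the C(14, 7) = 3432 subsets S of size 7, where X_S = 1 if the K_7 on S is monochromatic.
For a fixed S, the K_7 on S has C(7, 2) = 21 edges. P[all 21 edges red] = (1/2)^21, and likewise for blue, so P[monochromatic] = 2·(1/2)^21 = 2^{1 − 21} = 1/1048576.
Summing: E[X] = C(14, 7) · 2^{1 − 21} = 3432 · 1/1048576 = 429/131072.
Numerically: E[X] ≈ 0.0033.

E[X] = C(14,7)·2^(1−C(7,2)) = 429/131072 ≈ 0.0033.


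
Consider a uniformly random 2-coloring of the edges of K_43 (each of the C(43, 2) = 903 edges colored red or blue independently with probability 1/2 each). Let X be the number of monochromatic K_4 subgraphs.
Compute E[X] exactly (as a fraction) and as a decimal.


Let X = Σ_S X_S over the C(43, 4) = 123410 subsets S of size 4, where X_S = 1 if the K_4 on S is monochromatic.
For a fixed S, the K_4 on S has C(4, 2) = 6 edges. P[all 6 edges red] = (1/2)^6, and likewise for blue, so P[monochromatic] = 2·(1/2)^6 = 2^{1 − 6} = 1/32.
Summing: E[X] = C(43, 4) · 2^{1 − 6} = 123410 · 1/32 = 61705/16.
Numerically: E[X] ≈ 3856.56250.

E[X] = C(43,4)·2^(1−C(4,2)) = 61705/16 ≈ 3856.56250.


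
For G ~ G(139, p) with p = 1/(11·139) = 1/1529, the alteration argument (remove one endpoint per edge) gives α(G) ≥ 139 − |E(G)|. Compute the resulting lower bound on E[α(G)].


E[|E(G)|] = C(139, 2)·p = 9591 · (1/1529) = 69/11.
E[α(G)] ≥ n − E[|E(G)|] = 139 − 69/11 = 1460/11.
Numerically: ≈ 132.72727.
(This is only a lower bound; the true E[α(G)] may be larger.)

E[α(G)] ≥ 1460/11 ≈ 132.72727.


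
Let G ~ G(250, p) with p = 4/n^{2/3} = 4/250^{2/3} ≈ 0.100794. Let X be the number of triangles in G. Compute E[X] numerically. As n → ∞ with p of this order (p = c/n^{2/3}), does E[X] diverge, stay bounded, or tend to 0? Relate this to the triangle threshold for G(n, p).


Number of potential triangles: C(250, 3) = 2573000.
Each occurs with probability p³ ≈ (0.100794)³ ≈ 1.02400000e-03.
By linearity: E[X] = C(250, 3)·p³ ≈ 2573000 · 1.02400000e-03 ≈ 2634.752000.
Since α = 2/3 < 1, p = c/n^{2/3} ≫ 1/n is above the triangle threshold p ~ 1/n. Asymptotically E[X] ~ (c³/6)·n^{3(1−α)} = (4³/6)·n^{1} → ∞; triangles are abundant w.h.p.

E[X] ≈ 2634.752000; in regime p = Θ(1/n^{2/3}) E[X] diverges (above the triangle threshold p ~ 1/n).


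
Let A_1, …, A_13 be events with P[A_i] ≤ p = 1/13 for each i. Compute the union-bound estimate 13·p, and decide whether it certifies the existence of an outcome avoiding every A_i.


Union bound: P[∪_{i=1}^{13} A_i] ≤ Σ_i P[A_i] ≤ 13·p = 13·(1/13) = 1.
Numerically: 1 ≈ 1.0000000.
Is 1 < 1? NO.
Since the bound 1 is ≥ 1, the union bound is uninformative here; it does NOT by itself certify existence.

13·p = 1 ≈ 1.0000000; existence NOT certified by the union bound.


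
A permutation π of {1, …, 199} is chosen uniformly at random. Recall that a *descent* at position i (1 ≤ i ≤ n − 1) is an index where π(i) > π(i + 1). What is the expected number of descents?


Write X = Σ X_I over i = 1, …, 198, with X_I the indicator of one descent.
There are 198 indicators.
For each fixed i, the pair (π(i), π(i+1)) is a uniformly random ordered pair of distinct values from {1, …, 199}; by symmetry P[π(i) > π(i+1)] = 1/2.
By linearity: E[X] = 198 · (1/2) = (199 − 1) · (1/2) = 99 ≈ 99.000.

E[X] = 99 = 99.000.


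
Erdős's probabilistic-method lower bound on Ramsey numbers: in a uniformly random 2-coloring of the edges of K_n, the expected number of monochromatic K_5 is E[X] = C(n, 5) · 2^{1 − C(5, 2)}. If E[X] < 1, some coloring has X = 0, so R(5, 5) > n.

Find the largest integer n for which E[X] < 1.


We need C(n, 5) · 2^{1 − 10} < 1, i.e. C(n, 5) < 2^{10 − 1} = 512.
Check values of n near the boundary:
  n = 7: C(7, 5) = 21; 21 < 512? YES
  n = 8: C(8, 5) = 56; 56 < 512? YES
  n = 9: C(9, 5) = 126; 126 < 512? YES
  n = 10: C(10, 5) = 252; 252 < 512? YES
  n = 11: C(11, 5) = 462; 462 < 512? YES
  n = 12: C(12, 5) = 792; 792 < 512? NO
The largest n with C(n, 5) < 512 is n = 11 (where E[X] = 231/256 ≈ 0.9023). Hence R(5, 5) > 11, i.e. R(5, 5) ≥ 12.

Largest n = 11; hence R(5, 5) > 11.


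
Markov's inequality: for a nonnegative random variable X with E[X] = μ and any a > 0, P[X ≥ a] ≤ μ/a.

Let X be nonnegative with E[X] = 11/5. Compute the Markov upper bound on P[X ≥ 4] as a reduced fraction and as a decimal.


μ = E[X] = 11/5, a = 4.
Markov: P[X ≥ 4] ≤ μ/a = (11/5)/4 = 11/20.
Numerically: ≈ 0.55000.
(Since a = 4 > μ = 2.20000, the bound 11/20 is < 1 and informative.)

P[X ≥ 4] ≤ 11/20 ≈ 0.55000.


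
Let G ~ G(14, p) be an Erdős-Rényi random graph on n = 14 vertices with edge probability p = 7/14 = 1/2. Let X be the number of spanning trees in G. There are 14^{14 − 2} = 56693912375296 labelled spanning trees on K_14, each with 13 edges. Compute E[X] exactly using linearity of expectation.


K_14 has 14^{14 − 2} = 56693912375296 labelled spanning trees.
For each such spanning tree H, let X_H = 1 if all 13 edges of H are present in G. Then P[X_H = 1] = p^{13} = (1/2)^{13} = 1/8192.
By linearity of expectation: E[X] = Σ_H E[X_H] = 56693912375296 · p^{13} = 56693912375296 · 1/8192 = 13841287201/2.
Numerically: E[X] ≈ 6.9206e+09.

E[X] = 56693912375296 · (1/2)^{13} = 13841287201/2 ≈ 6.9206e+09.


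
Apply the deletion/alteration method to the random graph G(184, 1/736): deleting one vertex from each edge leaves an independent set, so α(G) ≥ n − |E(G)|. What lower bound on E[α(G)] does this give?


E[|E(G)|] = C(184, 2)·p = 16836 · (1/736) = 183/8.
E[α(G)] ≥ n − E[|E(G)|] = 184 − 183/8 = 1289/8.
Numerically: ≈ 161.1250.
(This is only a lower bound; the true E[α(G)] may be larger.)

E[α(G)] ≥ 1289/8 ≈ 161.1250.


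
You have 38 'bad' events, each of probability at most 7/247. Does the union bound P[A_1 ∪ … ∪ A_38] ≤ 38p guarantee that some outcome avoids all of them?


Union bound: P[∪_{i=1}^{38} A_i] ≤ Σ_i P[A_i] ≤ 38·p = 38·(7/247) = 14/13.
Numerically: 14/13 ≈ 1.077.
Is 14/13 < 1? NO.
Since the bound 14/13 is ≥ 1, the union bound is uninformative here; it does NOT by itself certify existence.

38·p = 14/13 ≈ 1.077; existence NOT certified by the union bound.


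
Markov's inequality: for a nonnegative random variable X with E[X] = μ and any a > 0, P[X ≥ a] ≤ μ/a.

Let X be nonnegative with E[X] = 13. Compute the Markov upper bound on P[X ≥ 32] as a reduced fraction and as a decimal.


μ = E[X] = 13, a = 32.
Markov: P[X ≥ 32] ≤ μ/a = (13)/32 = 13/32.
Numerically: ≈ 0.406.
(Since a = 32 > μ = 13.000, the bound 13/32 is < 1 and informative.)

P[X ≥ 32] ≤ 13/32 ≈ 0.406.


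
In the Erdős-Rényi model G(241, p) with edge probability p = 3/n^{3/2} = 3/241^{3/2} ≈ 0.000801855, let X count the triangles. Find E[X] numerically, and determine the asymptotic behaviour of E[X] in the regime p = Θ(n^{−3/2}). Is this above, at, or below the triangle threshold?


Number of potential triangles: C(241, 3) = 2303960.
Each occurs with probability p³ ≈ (0.000801855)³ ≈ 5.15569328e-10.
By linearity: E[X] = C(241, 3)·p³ ≈ 2303960 · 5.15569328e-10 ≈ 0.001188.
Since α = 3/2 > 1, p = c/n^{3/2} = o(1/n) is below the triangle threshold p ~ 1/n. Asymptotically E[X] ~ (c³/6)·n^{3(1−α)} = (3³/6)·n^{-1.5} → 0, so by Markov's inequality G has no triangles w.h.p.

E[X] ≈ 0.001188; in regime p = Θ(1/n^{3/2}) E[X] tends to 0 (below the triangle threshold p ~ 1/n).


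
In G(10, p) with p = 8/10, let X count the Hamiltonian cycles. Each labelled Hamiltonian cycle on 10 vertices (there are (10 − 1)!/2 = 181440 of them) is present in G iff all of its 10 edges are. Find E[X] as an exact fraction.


K_10 has (10 − 1)!/2 = 181440 labelled Hamiltonian cycles.
For each such Hamiltonian cycle H, let X_H = 1 if all 10 edges of H are present in G. Then P[X_H = 1] = p^{10} = (4/5)^{10} = 1048576/9765625.
Summing the indicators: E[X] = Σ_H E[X_H] = 181440 · p^{10} = 181440 · 1048576/9765625 = 38050725888/1953125.
Numerically: E[X] ≈ 1.95e+04.

E[X] = 181440 · (4/5)^{10} = 38050725888/1953125 ≈ 1.95e+04.


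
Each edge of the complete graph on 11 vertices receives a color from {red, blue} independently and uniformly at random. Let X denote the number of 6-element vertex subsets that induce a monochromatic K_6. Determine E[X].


Let X = Σ_S X_S over the C(11, 6) = 462 subsets S of size 6, where X_S = 1 if the K_6 on S is monochromatic.
For a fixed S, the K_6 on S has C(6, 2) = 15 edges. P[all 15 edges red] = (1/2)^15, and likewise for blue, so P[monochromatic] = 2·(1/2)^15 = 2^{1 − 15} = 1/16384.
Summing: E[X] = C(11, 6) · 2^{1 − 15} = 462 · 1/16384 = 231/8192.
Numerically: E[X] ≈ 0.028.

E[X] = C(11,6)·2^(1−C(6,2)) = 231/8192 ≈ 0.028.


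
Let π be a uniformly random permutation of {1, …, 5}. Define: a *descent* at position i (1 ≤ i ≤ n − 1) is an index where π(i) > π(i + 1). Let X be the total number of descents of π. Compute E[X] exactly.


Write X = Σ X_I over i = 1, …, 4, with X_I the indicator of one descent.
There are 4 indicators.
For each fixed i, the pair (π(i), π(i+1)) is a uniformly random ordered pair of distinct values from {1, …, 5}; by symmetry P[π(i) > π(i+1)] = 1/2.
By linearity: E[X] = 4 · (1/2) = (5 − 1) · (1/2) = 2 ≈ 2.0000.

E[X] = 2 = 2.0000.


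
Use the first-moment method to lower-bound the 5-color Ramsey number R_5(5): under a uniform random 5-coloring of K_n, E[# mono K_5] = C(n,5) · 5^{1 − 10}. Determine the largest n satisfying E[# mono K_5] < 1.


We need C(n, 5) · 5^{1 − 10} < 1, i.e. C(n, 5) < 5^{10 − 1} = 1953125.
Check values of n near the boundary:
  n = 48: C(48, 5) = 1712304; 1712304 < 1953125? YES
  n = 49: C(49, 5) = 1906884; 1906884 < 1953125? YES
  n = 50: C(50, 5) = 2118760; 2118760 < 1953125? NO
The largest n with C(n, 5) < 1953125 is n = 49 (where E[X] = 1906884/1953125 ≈ 0.976). Hence R_5(5) > 49, i.e. R_5(5) ≥ 50.

Largest n = 49; hence R_5(5) > 49.


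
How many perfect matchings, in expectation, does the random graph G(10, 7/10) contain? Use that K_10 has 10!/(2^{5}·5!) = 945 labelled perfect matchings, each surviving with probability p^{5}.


K_10 has 10!/(2^{5}·5!) = 945 labelled perfect matchings.
For each such perfect matching H, let X_H = 1 if all 5 edges of H are present in G. Then P[X_H = 1] = p^{5} = (7/10)^{5} = 16807/100000.
Summing the indicators: E[X] = Σ_H E[X_H] = 945 · p^{5} = 945 · 16807/100000 = 3176523/20000.
Numerically: E[X] ≈ 158.83.

E[X] = 945 · (7/10)^{5} = 3176523/20000 ≈ 158.83.


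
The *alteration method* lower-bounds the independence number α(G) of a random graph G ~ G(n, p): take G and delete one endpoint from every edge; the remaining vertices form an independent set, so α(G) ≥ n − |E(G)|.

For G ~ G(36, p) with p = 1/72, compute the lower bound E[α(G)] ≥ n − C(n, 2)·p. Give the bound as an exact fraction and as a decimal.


E[|E(G)|] = C(36, 2)·p = 630 · (1/72) = 35/4.
E[α(G)] ≥ n − E[|E(G)|] = 36 − 35/4 = 109/4.
Numerically: ≈ 27.250000.
(This is only a lower bound; the true E[α(G)] may be larger.)

E[α(G)] ≥ 109/4 ≈ 27.250000.


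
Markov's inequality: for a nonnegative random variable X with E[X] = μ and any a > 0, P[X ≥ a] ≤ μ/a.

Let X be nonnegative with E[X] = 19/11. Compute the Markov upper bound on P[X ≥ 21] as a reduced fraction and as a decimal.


μ = E[X] = 19/11, a = 21.
Markov: P[X ≥ 21] ≤ μ/a = (19/11)/21 = 19/231.
Numerically: ≈ 0.0823.
(Since a = 21 > μ = 1.7273, the bound 19/231 is < 1 and informative.)

P[X ≥ 21] ≤ 19/231 ≈ 0.0823.


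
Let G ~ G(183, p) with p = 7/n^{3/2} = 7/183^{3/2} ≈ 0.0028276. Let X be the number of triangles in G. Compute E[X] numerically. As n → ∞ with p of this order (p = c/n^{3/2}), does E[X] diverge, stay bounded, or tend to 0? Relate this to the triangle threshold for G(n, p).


Number of potential triangles: C(183, 3) = 1004731.
Each occurs with probability p³ ≈ (0.0028276)³ ≈ 2.2608108e-08.
By linearity: E[X] = C(183, 3)·p³ ≈ 1004731 · 2.2608108e-08 ≈ 0.02272.
Since α = 3/2 > 1, p = c/n^{3/2} = o(1/n) is below the triangle threshold p ~ 1/n. Asymptotically E[X] ~ (c³/6)·n^{3(1−α)} = (7³/6)·n^{-1.5} → 0, so by Markov's inequality G has no triangles w.h.p.

E[X] ≈ 0.02272; in regime p = Θ(1/n^{3/2}) E[X] tends to 0 (below the triangle threshold p ~ 1/n).


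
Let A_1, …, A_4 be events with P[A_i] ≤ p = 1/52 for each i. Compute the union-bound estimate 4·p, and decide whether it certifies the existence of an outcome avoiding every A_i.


Union bound: P[∪_{i=1}^{4} A_i] ≤ Σ_i P[A_i] ≤ 4·p = 4·(1/52) = 1/13.
Numerically: 1/13 ≈ 0.076923.
Is 1/13 < 1? YES.
Since P[∪ A_i] ≤ 1/13 < 1, the complement has P[∩ A_i^c] ≥ 1 − 1/13 = 12/13 > 0, so some outcome avoids every A_i.

4·p = 1/13 ≈ 0.076923; existence CERTIFIED by the union bound.


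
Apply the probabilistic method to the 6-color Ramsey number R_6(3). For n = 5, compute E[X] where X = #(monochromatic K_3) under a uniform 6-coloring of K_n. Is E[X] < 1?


E[X] = C(5, 3) · 6^{1 − 3} = 10 · 6^{−2} = 10/36.
As a reduced fraction: E[X] = 5/18 ≈ 0.278.
Is E[X] < 1? YES.
Since E[X] < 1, there exists a 6-coloring of K_{5} with no monochromatic K_3; hence R_6(3) > 5.

E[X] = 5/18 ≈ 0.278; E[X] < 1, so R_6(3) > 5.


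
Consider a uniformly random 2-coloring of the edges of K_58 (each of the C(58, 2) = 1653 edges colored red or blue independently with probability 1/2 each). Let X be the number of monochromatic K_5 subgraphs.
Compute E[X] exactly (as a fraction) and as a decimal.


Let X = Σ_S X_S over the C(58, 5) = 4582116 subsets S of size 5, where X_S = 1 if the K_5 on S is monochromatic.
For a fixed S, the K_5 on S has C(5, 2) = 10 edges. P[all 10 edges red] = (1/2)^10, and likewise for blue, so P[monochromatic] = 2·(1/2)^10 = 2^{1 − 10} = 1/512.
By linearity: E[X] = C(58, 5) · 2^{1 − 10} = 4582116 · 1/512 = 1145529/128.
Numerically: E[X] ≈ 8949.4453.

E[X] = C(58,5)·2^(1−C(5,2)) = 1145529/128 ≈ 8949.4453.


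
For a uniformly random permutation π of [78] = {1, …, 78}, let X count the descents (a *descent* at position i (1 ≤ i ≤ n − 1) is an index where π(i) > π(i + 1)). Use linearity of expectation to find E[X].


Write X = Σ X_I over i = 1, …, 77, with X_I the indicator of one descent.
There are 77 indicators.
For each fixed i, the pair (π(i), π(i+1)) is a uniformly random ordered pair of distinct values from {1, …, 78}; by symmetry P[π(i) > π(i+1)] = 1/2.
By linearity: E[X] = 77 · (1/2) = (78 − 1) · (1/2) = 77/2 ≈ 38.500.

E[X] = 77/2 = 38.500.


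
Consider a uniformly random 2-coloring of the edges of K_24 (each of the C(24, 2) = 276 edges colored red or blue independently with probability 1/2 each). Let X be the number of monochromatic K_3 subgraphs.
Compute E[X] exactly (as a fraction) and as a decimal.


Let X = Σ_S X_S over the C(24, 3) = 2024 subsets S of size 3, where X_S = 1 if the K_3 on S is monochromatic.
For a fixed S, the K_3 on S has C(3, 2) = 3 edges. P[all 3 edges red] = (1/2)^3, and likewise for blue, so P[monochromatic] = 2·(1/2)^3 = 2^{1 − 3} = 1/4.
By linearity of expectation: E[X] = C(24, 3) · 2^{1 − 3} = 2024 · 1/4 = 506.
Numerically: E[X] ≈ 506.000.

E[X] = C(24,3)·2^(1−C(3,2)) = 506 ≈ 506.000.


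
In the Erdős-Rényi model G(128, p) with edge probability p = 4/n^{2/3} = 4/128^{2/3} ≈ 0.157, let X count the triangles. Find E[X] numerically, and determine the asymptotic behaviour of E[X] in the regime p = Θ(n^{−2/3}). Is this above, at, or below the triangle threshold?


Number of potential triangles: C(128, 3) = 341376.
Each occurs with probability p³ ≈ (0.157)³ ≈ 3.90625e-03.
By linearity: E[X] = C(128, 3)·p³ ≈ 341376 · 3.90625e-03 ≈ 1333.500.
Since α = 2/3 < 1, p = c/n^{2/3} ≫ 1/n is above the triangle threshold p ~ 1/n. Asymptotically E[X] ~ (c³/6)·n^{3(1−α)} = (4³/6)·n^{1} → ∞; triangles are abundant w.h.p.

E[X] ≈ 1333.500; in regime p = Θ(1/n^{2/3}) E[X] diverges (above the triangle threshold p ~ 1/n).


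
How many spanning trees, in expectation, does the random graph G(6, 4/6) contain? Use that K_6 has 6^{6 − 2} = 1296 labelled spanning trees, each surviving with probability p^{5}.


K_6 has 6^{6 − 2} = 1296 labelled spanning trees.
For each such spanning tree H, let X_H = 1 if all 5 edges of H are present in G. Then P[X_H = 1] = p^{5} = (2/3)^{5} = 32/243.
By linearity: E[X] = Σ_H E[X_H] = 1296 · p^{5} = 1296 · 32/243 = 512/3.
Numerically: E[X] ≈ 170.67.

E[X] = 1296 · (2/3)^{5} = 512/3 ≈ 170.67.


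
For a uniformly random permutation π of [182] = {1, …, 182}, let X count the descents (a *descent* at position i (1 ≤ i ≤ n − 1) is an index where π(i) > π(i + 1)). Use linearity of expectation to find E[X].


Write X = Σ X_I over i = 1, …, 181, with X_I the indicator of one descent.
There are 181 indicators.
For each fixed i, the pair (π(i), π(i+1)) is a uniformly random ordered pair of distinct values from {1, …, 182}; by symmetry P[π(i) > π(i+1)] = 1/2.
By linearity: E[X] = 181 · (1/2) = (182 − 1) · (1/2) = 181/2 ≈ 90.500000.

E[X] = 181/2 = 90.500000.


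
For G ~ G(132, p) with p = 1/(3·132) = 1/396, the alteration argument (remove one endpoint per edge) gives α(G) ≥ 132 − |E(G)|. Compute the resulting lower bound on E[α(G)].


E[|E(G)|] = C(132, 2)·p = 8646 · (1/396) = 131/6.
E[α(G)] ≥ n − E[|E(G)|] = 132 − 131/6 = 661/6.
Numerically: ≈ 110.167.
(This is only a lower bound; the true E[α(G)] may be larger.)

E[α(G)] ≥ 661/6 ≈ 110.167.


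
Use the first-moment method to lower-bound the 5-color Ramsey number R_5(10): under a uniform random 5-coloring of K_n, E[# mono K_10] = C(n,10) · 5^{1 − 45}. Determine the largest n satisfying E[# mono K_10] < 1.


We need C(n, 10) · 5^{1 − 45} < 1, i.e. C(n, 10) < 5^{45 − 1} = 5684341886080801486968994140625.
Check values of n near the boundary:
  n = 5386: C(5386, 10) = 5613966214234562222231428510561; 5613966214234562222231428510561 < 5684341886080801486968994140625? YES
  n = 5387: C(5387, 10) = 5624406917627224603154306376491; 5624406917627224603154306376491 < 5684341886080801486968994140625? YES
  n = 5388: C(5388, 10) = 5634865093375880654852250419586; 5634865093375880654852250419586 < 5684341886080801486968994140625? YES
  n = 5389: C(5389, 10) = 5645340767466558997768874792926; 5645340767466558997768874792926 < 5684341886080801486968994140625? YES
  n = 5390: C(5390, 10) = 5655833965919099070255434039753; 5655833965919099070255434039753 < 5684341886080801486968994140625? YES
  n = 5391: C(5391, 10) = 5666344714787188828795213697883; 5666344714787188828795213697883 < 5684341886080801486968994140625? YES
  n = 5392: C(5392, 10) = 5676873040158402483252283957448; 5676873040158402483252283957448 < 5684341886080801486968994140625? YES
  n = 5393: C(5393, 10) = 5687418968154238267170642278008; 5687418968154238267170642278008 < 5684341886080801486968994140625? NO
The largest n with C(n, 10) < 5684341886080801486968994140625 is n = 5392 (where E[X] = 5676873040158402483252283957448/5684341886080801486968994140625 ≈ 0.998686). Hence R_5(10) > 5392, i.e. R_5(10) ≥ 5393.

Largest n = 5392; hence R_5(10) > 5392.


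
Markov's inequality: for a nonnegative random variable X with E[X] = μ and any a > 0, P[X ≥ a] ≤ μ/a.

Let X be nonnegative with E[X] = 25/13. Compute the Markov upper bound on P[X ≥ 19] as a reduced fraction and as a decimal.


μ = E[X] = 25/13, a = 19.
Markov: P[X ≥ 19] ≤ μ/a = (25/13)/19 = 25/247.
Numerically: ≈ 0.1012.
(Since a = 19 > μ = 1.9231, the bound 25/247 is < 1 and informative.)

P[X ≥ 19] ≤ 25/247 ≈ 0.1012.


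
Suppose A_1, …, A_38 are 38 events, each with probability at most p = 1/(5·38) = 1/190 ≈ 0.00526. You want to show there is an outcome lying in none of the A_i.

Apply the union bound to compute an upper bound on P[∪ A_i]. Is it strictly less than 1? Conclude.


Union bound: P[∪_{i=1}^{38} A_i] ≤ Σ_i P[A_i] ≤ 38·p = 38·(1/190) = 1/5.
Numerically: 1/5 ≈ 0.20000.
Is 1/5 < 1? YES.
Since P[∪ A_i] ≤ 1/5 < 1, the complement has P[∩ A_i^c] ≥ 1 − 1/5 = 4/5 > 0, so some outcome avoids every A_i.

38·p = 1/5 ≈ 0.20000; existence CERTIFIED by the union bound.


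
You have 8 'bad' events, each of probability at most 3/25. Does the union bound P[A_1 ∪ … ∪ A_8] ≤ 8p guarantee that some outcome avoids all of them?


Union bound: P[∪_{i=1}^{8} A_i] ≤ Σ_i P[A_i] ≤ 8·p = 8·(3/25) = 24/25.
Numerically: 24/25 ≈ 0.96000.
Is 24/25 < 1? YES.
Since P[∪ A_i] ≤ 24/25 < 1, the complement has P[∩ A_i^c] ≥ 1 − 24/25 = 1/25 > 0, so some outcome avoids every A_i.

8·p = 24/25 ≈ 0.96000; existence CERTIFIED by the union bound.


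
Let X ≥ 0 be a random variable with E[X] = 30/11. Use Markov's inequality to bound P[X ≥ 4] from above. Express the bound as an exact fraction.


μ = E[X] = 30/11, a = 4.
Markov: P[X ≥ 4] ≤ μ/a = (30/11)/4 = 15/22.
Numerically: ≈ 0.68182.
(Since a = 4 > μ = 2.72727, the bound 15/22 is < 1 and informative.)

P[X ≥ 4] ≤ 15/22 ≈ 0.68182.


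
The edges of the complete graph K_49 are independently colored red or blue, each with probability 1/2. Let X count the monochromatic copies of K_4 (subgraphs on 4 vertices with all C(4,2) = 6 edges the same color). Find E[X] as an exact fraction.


Let X = Σ_S X_S over the C(49, 4) = 211876 subsets S of size 4, where X_S = 1 if the K_4 on S is monochromatic.
For a fixed S, the K_4 on S has C(4, 2) = 6 edges. P[all 6 edges red] = (1/2)^6, and likewise for blue, so P[monochromatic] = 2·(1/2)^6 = 2^{1 − 6} = 1/32.
By linearity: E[X] = C(49, 4) · 2^{1 − 6} = 211876 · 1/32 = 52969/8.
Numerically: E[X] ≈ 6621.125.

E[X] = C(49,4)·2^(1−C(4,2)) = 52969/8 ≈ 6621.125.


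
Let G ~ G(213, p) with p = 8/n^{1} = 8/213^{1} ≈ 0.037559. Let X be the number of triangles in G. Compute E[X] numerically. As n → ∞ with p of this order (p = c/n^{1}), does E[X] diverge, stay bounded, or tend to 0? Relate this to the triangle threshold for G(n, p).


Number of potential triangles: C(213, 3) = 1587986.
Each occurs with probability p³ ≈ (0.037559)³ ≈ 5.2982342e-05.
By linearity: E[X] = C(213, 3)·p³ ≈ 1587986 · 5.2982342e-05 ≈ 84.13522.
Here α = 1, so p = 8/n is exactly at the triangle threshold p ~ 1/n. Asymptotically E[X] → c³/6 = 8³/6 = 256/3 ≈ 85.33333, a bounded constant. In this regime the triangle count is asymptotically Poisson(c³/6).

E[X] ≈ 84.13522; in regime p = Θ(1/n^{1}) E[X] stays bounded (at the triangle threshold p ~ 1/n).


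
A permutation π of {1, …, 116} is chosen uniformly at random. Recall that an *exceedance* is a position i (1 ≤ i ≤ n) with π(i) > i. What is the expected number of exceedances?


Write X = Σ_{i=1}^{116} X_i, where X_i = 1_{π(i) > i}.
For each fixed i, π(i) is uniform over {1, …, 116} (marginal of a uniform permutation), so P[π(i) > i] = (n − i)/n. Summing: Σ_{i=1}^{116} (n − i)/n = (0 + 1 + … + 115)/116 = 116(116 − 1)/(2·116) = (116 − 1)/2.
Hence E[X] = Σ_{i=1}^{116} (116 − i)/116 = 115/2 ≈ 57.500000.

E[X] = 115/2 = 57.500000.


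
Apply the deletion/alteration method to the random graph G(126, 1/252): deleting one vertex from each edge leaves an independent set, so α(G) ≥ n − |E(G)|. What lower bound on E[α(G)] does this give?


E[|E(G)|] = C(126, 2)·p = 7875 · (1/252) = 125/4.
E[α(G)] ≥ n − E[|E(G)|] = 126 − 125/4 = 379/4.
Numerically: ≈ 94.750000.
(This is only a lower bound; the true E[α(G)] may be larger.)

E[α(G)] ≥ 379/4 ≈ 94.750000.


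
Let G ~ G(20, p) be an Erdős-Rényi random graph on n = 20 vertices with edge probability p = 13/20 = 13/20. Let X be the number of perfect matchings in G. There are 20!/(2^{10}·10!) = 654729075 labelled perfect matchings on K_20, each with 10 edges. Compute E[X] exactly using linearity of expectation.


K_20 has 20!/(2^{10}·10!) = 654729075 labelled perfect matchings.
For each such perfect matching H, let X_H = 1 if all 10 edges of H are present in G. Then P[X_H = 1] = p^{10} = (13/20)^{10} = 137858491849/10240000000000.
By linearity of expectation: E[X] = Σ_H E[X_H] = 654729075 · p^{10} = 654729075 · 137858491849/10240000000000 = 3610398513967632387/409600000000.
Numerically: E[X] ≈ 8.814e+06.

E[X] = 654729075 · (13/20)^{10} = 3610398513967632387/409600000000 ≈ 8.814e+06.


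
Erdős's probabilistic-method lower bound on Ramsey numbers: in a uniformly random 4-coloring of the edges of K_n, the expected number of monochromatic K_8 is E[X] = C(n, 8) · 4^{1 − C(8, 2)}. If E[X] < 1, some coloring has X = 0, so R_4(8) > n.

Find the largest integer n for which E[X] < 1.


We need C(n, 8) · 4^{1 − 28} < 1, i.e. C(n, 8) < 4^{28 − 1} = 18014398509481984.
Check values of n near the boundary:
  n = 403: C(403, 8) = 16090020602228430; 16090020602228430 < 18014398509481984? YES
  n = 404: C(404, 8) = 16415071523485570; 16415071523485570 < 18014398509481984? YES
  n = 405: C(405, 8) = 16745853821188050; 16745853821188050 < 18014398509481984? YES
  n = 406: C(406, 8) = 17082453897995850; 17082453897995850 < 18014398509481984? YES
  n = 407: C(407, 8) = 17424959239309050; 17424959239309050 < 18014398509481984? YES
  n = 408: C(408, 8) = 17773458424095231; 17773458424095231 < 18014398509481984? YES
  n = 409: C(409, 8) = 18128041135797879; 18128041135797879 < 18014398509481984? NO
  n = 410: C(410, 8) = 18488798173326195; 18488798173326195 < 18014398509481984? NO
  n = 411: C(411, 8) = 18855821462126715; 18855821462126715 < 18014398509481984? NO
The largest n with C(n, 8) < 18014398509481984 is n = 408 (where E[X] = 17773458424095231/18014398509481984 ≈ 0.9866251). Hence R_4(8) > 408, i.e. R_4(8) ≥ 409.

Largest n = 408; hence R_4(8) > 408.


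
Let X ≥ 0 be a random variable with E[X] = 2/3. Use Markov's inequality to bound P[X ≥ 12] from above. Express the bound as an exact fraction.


μ = E[X] = 2/3, a = 12.
Markov: P[X ≥ 12] ≤ μ/a = (2/3)/12 = 1/18.
Numerically: ≈ 0.056.
(Since a = 12 > μ = 0.667, the bound 1/18 is < 1 and informative.)

P[X ≥ 12] ≤ 1/18 ≈ 0.056.


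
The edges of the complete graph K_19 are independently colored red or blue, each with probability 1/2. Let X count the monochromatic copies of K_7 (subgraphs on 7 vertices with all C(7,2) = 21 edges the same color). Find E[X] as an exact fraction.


Let X = Σ_S X_S over the C(19, 7) = 50388 subsets S of size 7, where X_S = 1 if the K_7 on S is monochromatic.
For a fixed S, the K_7 on S has C(7, 2) = 21 edges. P[all 21 edges red] = (1/2)^21, and likewise for blue, so P[monochromatic] = 2·(1/2)^21 = 2^{1 − 21} = 1/1048576.
By linearity: E[X] = C(19, 7) · 2^{1 − 21} = 50388 · 1/1048576 = 12597/262144.
Numerically: E[X] ≈ 0.0481.

E[X] = C(19,7)·2^(1−C(7,2)) = 12597/262144 ≈ 0.0481.


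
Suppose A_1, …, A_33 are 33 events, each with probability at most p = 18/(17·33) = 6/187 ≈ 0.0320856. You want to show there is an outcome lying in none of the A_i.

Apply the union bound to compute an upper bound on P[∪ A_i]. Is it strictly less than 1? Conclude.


Union bound: P[∪_{i=1}^{33} A_i] ≤ Σ_i P[A_i] ≤ 33·p = 33·(6/187) = 18/17.
Numerically: 18/17 ≈ 1.0588235.
Is 18/17 < 1? NO.
Since the bound 18/17 is ≥ 1, the union bound is uninformative here; it does NOT by itself certify existence.

33·p = 18/17 ≈ 1.0588235; existence NOT certified by the union bound.


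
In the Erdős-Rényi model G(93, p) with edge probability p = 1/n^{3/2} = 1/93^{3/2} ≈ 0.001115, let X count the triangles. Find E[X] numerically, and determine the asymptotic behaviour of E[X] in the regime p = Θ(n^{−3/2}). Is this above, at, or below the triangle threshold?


Number of potential triangles: C(93, 3) = 129766.
Each occurs with probability p³ ≈ (0.001115)³ ≈ 1.3862027e-09.
By linearity: E[X] = C(93, 3)·p³ ≈ 129766 · 1.3862027e-09 ≈ 0.00018.
Since α = 3/2 > 1, p = c/n^{3/2} = o(1/n) is below the triangle threshold p ~ 1/n. Asymptotically E[X] ~ (c³/6)·n^{3(1−α)} = (1³/6)·n^{-1.5} → 0, so by Markov's inequality G has no triangles w.h.p.

E[X] ≈ 0.00018; in regime p = Θ(1/n^{3/2}) E[X] tends to 0 (below the triangle threshold p ~ 1/n).


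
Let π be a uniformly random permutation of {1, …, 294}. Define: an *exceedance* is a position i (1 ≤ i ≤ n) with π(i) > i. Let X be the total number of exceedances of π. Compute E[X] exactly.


Write X = Σ_{i=1}^{294} X_i, where X_i = 1_{π(i) > i}.
For each fixed i, π(i) is uniform over {1, …, 294} (marginal of a uniform permutation), so P[π(i) > i] = (n − i)/n. Summing: Σ_{i=1}^{294} (n − i)/n = (0 + 1 + … + 293)/294 = 294(294 − 1)/(2·294) = (294 − 1)/2.
Hence E[X] = Σ_{i=1}^{294} (294 − i)/294 = 293/2 ≈ 146.50000.

E[X] = 293/2 = 146.50000.


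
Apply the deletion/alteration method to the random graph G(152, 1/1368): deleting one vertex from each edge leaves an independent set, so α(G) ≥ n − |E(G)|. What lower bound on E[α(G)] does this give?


E[|E(G)|] = C(152, 2)·p = 11476 · (1/1368) = 151/18.
E[α(G)] ≥ n − E[|E(G)|] = 152 − 151/18 = 2585/18.
Numerically: ≈ 143.61111.
(This is only a lower bound; the true E[α(G)] may be larger.)

E[α(G)] ≥ 2585/18 ≈ 143.61111.


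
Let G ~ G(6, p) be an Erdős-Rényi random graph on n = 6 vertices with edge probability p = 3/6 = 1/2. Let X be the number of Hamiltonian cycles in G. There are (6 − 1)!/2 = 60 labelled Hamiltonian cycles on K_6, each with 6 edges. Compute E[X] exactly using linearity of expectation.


K_6 has (6 − 1)!/2 = 60 labelled Hamiltonian cycles.
For each such Hamiltonian cycle H, let X_H = 1 if all 6 edges of H are present in G. Then P[X_H = 1] = p^{6} = (1/2)^{6} = 1/64.
By linearity of expectation: E[X] = Σ_H E[X_H] = 60 · p^{6} = 60 · 1/64 = 15/16.
Numerically: E[X] ≈ 0.9375.

E[X] = 60 · (1/2)^{6} = 15/16 ≈ 0.9375.


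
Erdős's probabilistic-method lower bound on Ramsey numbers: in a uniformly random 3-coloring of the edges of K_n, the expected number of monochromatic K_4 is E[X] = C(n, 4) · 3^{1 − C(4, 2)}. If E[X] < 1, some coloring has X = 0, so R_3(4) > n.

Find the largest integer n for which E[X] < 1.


We need C(n, 4) · 3^{1 − 6} < 1, i.e. C(n, 4) < 3^{6 − 1} = 243.
Check values of n near the boundary:
  n = 9: C(9, 4) = 126; 126 < 243? YES
  n = 10: C(10, 4) = 210; 210 < 243? YES
  n = 11: C(11, 4) = 330; 330 < 243? NO
The largest n with C(n, 4) < 243 is n = 10 (where E[X] = 70/81 ≈ 0.8641975). Hence R_3(4) > 10, i.e. R_3(4) ≥ 11.

Largest n = 10; hence R_3(4) > 10.


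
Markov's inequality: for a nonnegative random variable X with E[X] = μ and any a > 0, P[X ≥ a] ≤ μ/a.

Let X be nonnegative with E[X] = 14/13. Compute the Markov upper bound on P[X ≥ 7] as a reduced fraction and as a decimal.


μ = E[X] = 14/13, a = 7.
Markov: P[X ≥ 7] ≤ μ/a = (14/13)/7 = 2/13.
Numerically: ≈ 0.15385.
(Since a = 7 > μ = 1.07692, the bound 2/13 is < 1 and informative.)

P[X ≥ 7] ≤ 2/13 ≈ 0.15385.


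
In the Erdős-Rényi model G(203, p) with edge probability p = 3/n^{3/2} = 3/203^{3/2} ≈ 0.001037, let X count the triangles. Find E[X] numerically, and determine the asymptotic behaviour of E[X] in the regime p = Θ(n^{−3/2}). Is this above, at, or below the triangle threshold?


Number of potential triangles: C(203, 3) = 1373701.
Each occurs with probability p³ ≈ (0.001037)³ ≈ 1.115916e-09.
By linearity: E[X] = C(203, 3)·p³ ≈ 1373701 · 1.115916e-09 ≈ 0.0015.
Since α = 3/2 > 1, p = c/n^{3/2} = o(1/n) is below the triangle threshold p ~ 1/n. Asymptotically E[X] ~ (c³/6)·n^{3(1−α)} = (3³/6)·n^{-1.5} → 0, so by Markov's inequality G has no triangles w.h.p.

E[X] ≈ 0.0015; in regime p = Θ(1/n^{3/2}) E[X] tends to 0 (below the triangle threshold p ~ 1/n).


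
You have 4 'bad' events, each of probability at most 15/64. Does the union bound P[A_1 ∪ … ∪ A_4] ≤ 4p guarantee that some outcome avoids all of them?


Union bound: P[∪_{i=1}^{4} A_i] ≤ Σ_i P[A_i] ≤ 4·p = 4·(15/64) = 15/16.
Numerically: 15/16 ≈ 0.9375.
Is 15/16 < 1? YES.
Since P[∪ A_i] ≤ 15/16 < 1, the complement has P[∩ A_i^c] ≥ 1 − 15/16 = 1/16 > 0, so some outcome avoids every A_i.

4·p = 15/16 ≈ 0.9375; existence CERTIFIED by the union bound.


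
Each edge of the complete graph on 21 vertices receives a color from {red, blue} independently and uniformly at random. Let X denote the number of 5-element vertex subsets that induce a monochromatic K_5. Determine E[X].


Let X = Σ_S X_S over the C(21, 5) = 20349 subsets S of size 5, where X_S = 1 if the K_5 on S is monochromatic.
For a fixed S, the K_5 on S has C(5, 2) = 10 edges. P[all 10 edges red] = (1/2)^10, and likewise for blue, so P[monochromatic] = 2·(1/2)^10 = 2^{1 − 10} = 1/512.
By linearity: E[X] = C(21, 5) · 2^{1 − 10} = 20349 · 1/512 = 20349/512.
Numerically: E[X] ≈ 39.7441.

E[X] = C(21,5)·2^(1−C(5,2)) = 20349/512 ≈ 39.7441.


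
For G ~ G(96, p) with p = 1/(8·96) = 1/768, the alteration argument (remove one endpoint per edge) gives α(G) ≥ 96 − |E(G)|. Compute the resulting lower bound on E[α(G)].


E[|E(G)|] = C(96, 2)·p = 4560 · (1/768) = 95/16.
E[α(G)] ≥ n − E[|E(G)|] = 96 − 95/16 = 1441/16.
Numerically: ≈ 90.062500.
(This is only a lower bound; the true E[α(G)] may be larger.)

E[α(G)] ≥ 1441/16 ≈ 90.062500.


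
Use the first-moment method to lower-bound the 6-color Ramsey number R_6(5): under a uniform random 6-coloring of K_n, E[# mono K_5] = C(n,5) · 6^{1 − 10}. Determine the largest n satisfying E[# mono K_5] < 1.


We need C(n, 5) · 6^{1 − 10} < 1, i.e. C(n, 5) < 6^{10 − 1} = 10077696.
Check values of n near the boundary:
  n = 63: C(63, 5) = 7028847; 7028847 < 10077696? YES
  n = 64: C(64, 5) = 7624512; 7624512 < 10077696? YES
  n = 65: C(65, 5) = 8259888; 8259888 < 10077696? YES
  n = 66: C(66, 5) = 8936928; 8936928 < 10077696? YES
  n = 67: C(67, 5) = 9657648; 9657648 < 10077696? YES
  n = 68: C(68, 5) = 10424128; 10424128 < 10077696? NO
  n = 69: C(69, 5) = 11238513; 11238513 < 10077696? NO
The largest n with C(n, 5) < 10077696 is n = 67 (where E[X] = 67067/69984 ≈ 0.9583190). Hence R_6(5) > 67, i.e. R_6(5) ≥ 68.

Largest n = 67; hence R_6(5) > 67.


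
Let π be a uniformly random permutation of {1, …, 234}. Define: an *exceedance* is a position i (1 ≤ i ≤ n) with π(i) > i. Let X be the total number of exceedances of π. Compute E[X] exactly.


Write X = Σ_{i=1}^{234} X_i, where X_i = 1_{π(i) > i}.
For each fixed i, π(i) is uniform over {1, …, 234} (marginal of a uniform permutation), so P[π(i) > i] = (n − i)/n. Summing: Σ_{i=1}^{234} (n − i)/n = (0 + 1 + … + 233)/234 = 234(234 − 1)/(2·234) = (234 − 1)/2.
Hence E[X] = Σ_{i=1}^{234} (234 − i)/234 = 233/2 ≈ 116.500.

E[X] = 233/2 = 116.500.


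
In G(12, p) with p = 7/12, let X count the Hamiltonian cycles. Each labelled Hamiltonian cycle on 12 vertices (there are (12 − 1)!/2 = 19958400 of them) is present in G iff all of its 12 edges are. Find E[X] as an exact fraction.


K_12 has (12 − 1)!/2 = 19958400 labelled Hamiltonian cycles.
For each such Hamiltonian cycle H, let X_H = 1 if all 12 edges of H are present in G. Then P[X_H = 1] = p^{12} = (7/12)^{12} = 13841287201/8916100448256.
By linearity of expectation: E[X] = Σ_H E[X_H] = 19958400 · p^{12} = 19958400 · 13841287201/8916100448256 = 26644477861925/859963392.
Numerically: E[X] ≈ 3.1e+04.

E[X] = 19958400 · (7/12)^{12} = 26644477861925/859963392 ≈ 3.1e+04.


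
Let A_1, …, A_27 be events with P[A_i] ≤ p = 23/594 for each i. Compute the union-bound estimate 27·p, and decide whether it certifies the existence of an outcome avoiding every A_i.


Union bound: P[∪_{i=1}^{27} A_i] ≤ Σ_i P[A_i] ≤ 27·p = 27·(23/594) = 23/22.
Numerically: 23/22 ≈ 1.0455.
Is 23/22 < 1? NO.
Since the bound 23/22 is ≥ 1, the union bound is uninformative here; it does NOT by itself certify existence.

27·p = 23/22 ≈ 1.0455; existence NOT certified by the union bound.


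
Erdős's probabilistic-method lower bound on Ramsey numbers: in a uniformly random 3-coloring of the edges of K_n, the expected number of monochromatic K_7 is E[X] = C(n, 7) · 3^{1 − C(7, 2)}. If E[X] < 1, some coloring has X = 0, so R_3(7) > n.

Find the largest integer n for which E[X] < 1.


We need C(n, 7) · 3^{1 − 21} < 1, i.e. C(n, 7) < 3^{21 − 1} = 3486784401.
Check values of n near the boundary:
  n = 79: C(79, 7) = 2898753715; 2898753715 < 3486784401? YES
  n = 80: C(80, 7) = 3176716400; 3176716400 < 3486784401? YES
  n = 81: C(81, 7) = 3477216600; 3477216600 < 3486784401? YES
  n = 82: C(82, 7) = 3801756816; 3801756816 < 3486784401? NO
  n = 83: C(83, 7) = 4151918628; 4151918628 < 3486784401? NO
  n = 84: C(84, 7) = 4529365776; 4529365776 < 3486784401? NO
The largest n with C(n, 7) < 3486784401 is n = 81 (where E[X] = 42928600/43046721 ≈ 0.9972560). Hence R_3(7) > 81, i.e. R_3(7) ≥ 82.

Largest n = 81; hence R_3(7) > 81.


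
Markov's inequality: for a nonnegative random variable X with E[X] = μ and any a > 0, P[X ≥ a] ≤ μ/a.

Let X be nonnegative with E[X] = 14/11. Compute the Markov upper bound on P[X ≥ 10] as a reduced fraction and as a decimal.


μ = E[X] = 14/11, a = 10.
Markov: P[X ≥ 10] ≤ μ/a = (14/11)/10 = 7/55.
Numerically: ≈ 0.12727.
(Since a = 10 > μ = 1.27273, the bound 7/55 is < 1 and informative.)

P[X ≥ 10] ≤ 7/55 ≈ 0.12727.
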